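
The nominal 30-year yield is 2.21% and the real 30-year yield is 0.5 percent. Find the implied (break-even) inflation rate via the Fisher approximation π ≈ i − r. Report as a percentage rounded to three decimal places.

1.710%

π ≈ i − r = 2.21% − 0.5% → 1.710%.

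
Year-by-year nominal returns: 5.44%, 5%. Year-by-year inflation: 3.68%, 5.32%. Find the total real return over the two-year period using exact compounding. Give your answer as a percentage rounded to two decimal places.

Nominal growth factor = 1.0544 × 1.0500 = 1.107120
Price-level growth factor = 1.0368 × 1.0532 = 1.091958
Real growth factor = 1.107120 / 1.091958 = 1.013885
Total real return = 1.013885 − 1 → 1.39%.

1.39%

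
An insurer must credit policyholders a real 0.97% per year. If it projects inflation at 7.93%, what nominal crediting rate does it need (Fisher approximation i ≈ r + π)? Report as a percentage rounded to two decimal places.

i ≈ r + π = 0.97% + 7.93% = 8.90%.

8.90%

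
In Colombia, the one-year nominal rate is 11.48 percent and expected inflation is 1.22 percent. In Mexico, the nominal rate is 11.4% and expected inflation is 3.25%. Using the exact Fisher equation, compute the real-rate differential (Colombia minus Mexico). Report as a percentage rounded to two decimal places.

Colombia: (1 + 0.1148)/(1 + 0.0122) − 1 = 10.1363%
Mexico: (1 + 0.1140)/(1 + 0.0325) − 1 = 7.8935%
Differential = 10.1363% − 7.8935% = 2.2429% → 2.24%.

2.24%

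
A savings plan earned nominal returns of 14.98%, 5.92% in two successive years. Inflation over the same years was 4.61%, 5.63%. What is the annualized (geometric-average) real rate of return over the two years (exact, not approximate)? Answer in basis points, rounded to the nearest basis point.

498 basis points

Compound the nominal returns: 1.1498 × 1.0592 = 1.21786816.
Compound inflation: 1.0461 × 1.0563 = 1.10499543.
Deflate: 1.21786816 / 1.10499543 = 1.10214769.
Annualized real rate = 1.10214769^(1/2) − 1 = 4.9832% → 498 basis points.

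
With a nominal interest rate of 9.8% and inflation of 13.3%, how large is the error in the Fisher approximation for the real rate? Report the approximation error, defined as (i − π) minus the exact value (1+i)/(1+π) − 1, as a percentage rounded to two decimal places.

Approximate: r ≈ 9.800% − 13.300% = -3.5000%
Exact: (1 + 0.0980)/(1 + 0.1330) − 1 = -3.0891%
Error = -3.5000% − (-3.0891%) = -0.4109% → -0.41%.

-0.41%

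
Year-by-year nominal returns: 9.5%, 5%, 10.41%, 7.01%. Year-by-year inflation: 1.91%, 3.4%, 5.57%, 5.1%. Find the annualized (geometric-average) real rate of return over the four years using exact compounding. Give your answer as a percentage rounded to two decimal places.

3.82%

Compound the nominal returns: 1.0950 × 1.0500 × 1.1041 × 1.0701 = 1.35842665.
Compound inflation: 1.0191 × 1.0340 × 1.0557 × 1.0510 = 1.16917785.
Deflate: 1.35842665 / 1.16917785 = 1.16186485.
Annualized real rate = 1.16186485^(1/4) − 1 = 3.8219% → 3.82%.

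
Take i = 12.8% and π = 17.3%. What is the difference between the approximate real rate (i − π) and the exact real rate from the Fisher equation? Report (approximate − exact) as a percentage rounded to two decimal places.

-0.66%

Approximate: r ≈ 12.800% − 17.300% = -4.5000%
Exact: (1 + 0.1280)/(1 + 0.1730) − 1 = -3.8363%
Error = -4.5000% − (-3.8363%) = -0.6637% → -0.66%.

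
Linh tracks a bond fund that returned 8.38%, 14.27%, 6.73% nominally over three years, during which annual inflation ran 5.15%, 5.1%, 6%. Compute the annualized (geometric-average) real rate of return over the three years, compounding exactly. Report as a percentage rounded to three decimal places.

4.108%

Compound the nominal returns: 1.0838 × 1.1427 × 1.0673 = 1.32180650.
Compound inflation: 1.0515 × 1.0510 × 1.0600 = 1.17143409.
Deflate: 1.32180650 / 1.17143409 = 1.12836609.
Annualized real rate = 1.12836609^(1/3) − 1 = 4.1078% → 4.108%.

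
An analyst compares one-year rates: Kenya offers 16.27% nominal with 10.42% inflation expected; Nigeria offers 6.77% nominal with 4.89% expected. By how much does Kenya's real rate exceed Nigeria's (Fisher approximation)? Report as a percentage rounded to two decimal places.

Kenya: 16.27% − 10.42% = 5.850%
Nigeria: 6.77% − 4.89% = 1.880%
Differential = 3.970% → 3.97%.

3.97%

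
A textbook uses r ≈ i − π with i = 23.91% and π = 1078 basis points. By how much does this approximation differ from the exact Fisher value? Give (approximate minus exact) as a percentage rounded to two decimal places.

Approximate: r ≈ 23.910% − 10.780% = 13.1300%
Exact: (1 + 0.2391)/(1 + 0.1078) − 1 = 11.8523%
Error = 13.1300% − 11.8523% = 1.2777% → 1.28%.

1.28%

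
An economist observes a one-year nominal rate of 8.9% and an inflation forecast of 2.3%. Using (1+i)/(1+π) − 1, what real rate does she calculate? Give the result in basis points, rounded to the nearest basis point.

645 basis points

By the Fisher relation, 1 + r = (1 + i)/(1 + π).
1 + r = 1.08900 / 1.02300 = 1.064516
r = 1.064516 − 1 = 6.4516%, i.e. 645 basis points.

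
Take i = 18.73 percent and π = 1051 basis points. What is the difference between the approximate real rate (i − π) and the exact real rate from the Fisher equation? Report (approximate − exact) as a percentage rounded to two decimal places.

Approximate: r ≈ 18.730% − 10.510% = 8.2200%
Exact: (1 + 0.1873)/(1 + 0.1051) − 1 = 7.4382%
Error = 8.2200% − 7.4382% = 0.7818% → 0.78%.

0.78%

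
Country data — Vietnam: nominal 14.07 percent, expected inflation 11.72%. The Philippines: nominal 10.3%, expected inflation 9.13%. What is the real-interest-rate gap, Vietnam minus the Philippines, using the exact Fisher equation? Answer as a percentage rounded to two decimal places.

Vietnam: (1 + 0.1407)/(1 + 0.1172) − 1 = 2.1035%
The Philippines: (1 + 0.1030)/(1 + 0.0913) − 1 = 1.0721%
Differential = 2.1035% − 1.0721% = 1.0314% → 1.03%.

1.03%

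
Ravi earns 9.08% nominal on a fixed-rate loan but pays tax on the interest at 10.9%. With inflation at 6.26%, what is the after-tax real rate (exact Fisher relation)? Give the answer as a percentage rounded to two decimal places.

After-tax nominal return = 9.08% × (1 − 0.109) = 8.09028%.
1 + r = 1.0809028 / 1.06260 = 1.017225
After-tax real rate = 1.017225 − 1 → 1.72%.

1.72%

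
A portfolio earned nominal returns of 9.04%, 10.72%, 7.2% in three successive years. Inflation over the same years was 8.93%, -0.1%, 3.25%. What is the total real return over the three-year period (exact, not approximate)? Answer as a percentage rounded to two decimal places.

Nominal growth factor = 1.0904 × 1.1072 × 1.0720 = 1.294216
Price-level growth factor = 1.0893 × 0.9990 × 1.0325 = 1.123578
Real growth factor = 1.294216 / 1.123578 = 1.151870
Total real return = 1.151870 − 1 → 15.19%.

15.19%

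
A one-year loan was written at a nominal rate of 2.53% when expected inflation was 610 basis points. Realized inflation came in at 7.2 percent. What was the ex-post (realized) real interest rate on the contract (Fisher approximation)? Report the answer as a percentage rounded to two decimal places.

Ex-post: 2.53% − 7.2% = -4.670%
So the realized real rate is -4.67%.

-4.67%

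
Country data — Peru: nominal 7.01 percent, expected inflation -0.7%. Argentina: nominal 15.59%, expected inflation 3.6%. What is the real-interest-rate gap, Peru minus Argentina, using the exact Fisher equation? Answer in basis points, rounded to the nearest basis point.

Peru: (1 + 0.0701)/(1 − 0.0070) − 1 = 7.7644%
Argentina: (1 + 0.1559)/(1 + 0.0360) − 1 = 11.5734%
Differential = 7.7644% − 11.5734% = -3.8090% → -381 basis points.

-381 basis points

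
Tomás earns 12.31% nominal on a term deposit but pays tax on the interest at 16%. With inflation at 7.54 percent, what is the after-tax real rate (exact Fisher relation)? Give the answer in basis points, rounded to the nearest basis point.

260 basis points

After-tax nominal return = 12.31% × (1 − 0.16) = 10.3404%.
1 + r = 1.103404 / 1.07540 = 1.026041
After-tax real rate = 1.026041 − 1 → 260 basis points.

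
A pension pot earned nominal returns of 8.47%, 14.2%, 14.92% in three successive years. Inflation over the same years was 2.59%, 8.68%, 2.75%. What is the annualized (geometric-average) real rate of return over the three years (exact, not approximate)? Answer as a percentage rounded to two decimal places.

7.51%

Nominal growth factor = 1.0847 × 1.1420 × 1.1492 = 1.42354553
Price-level growth factor = 1.0259 × 1.0868 × 1.0275 = 1.14560919
Real growth factor = 1.42354553 / 1.14560919 = 1.24261008
Annualized real rate = 1.24261008^(1/3) − 1 = 7.5090% → 7.51%.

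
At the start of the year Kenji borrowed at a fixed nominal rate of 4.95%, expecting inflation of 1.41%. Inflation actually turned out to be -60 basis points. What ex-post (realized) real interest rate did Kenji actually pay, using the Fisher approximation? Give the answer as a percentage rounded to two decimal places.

Ex-post: 4.95% − (-0.6%) = 5.550%
So the realized real rate is 5.55%.

5.55%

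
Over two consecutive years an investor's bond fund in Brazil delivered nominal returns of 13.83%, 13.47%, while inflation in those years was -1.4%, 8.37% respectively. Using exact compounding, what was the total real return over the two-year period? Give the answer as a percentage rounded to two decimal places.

Compound the nominal returns: 1.1383 × 1.1347 = 1.291629.
Compound inflation: 0.9860 × 1.0837 = 1.068528.
Deflate: 1.291629 / 1.068528 = 1.208793.
Total real return = 1.208793 − 1 → 20.88%.

20.88%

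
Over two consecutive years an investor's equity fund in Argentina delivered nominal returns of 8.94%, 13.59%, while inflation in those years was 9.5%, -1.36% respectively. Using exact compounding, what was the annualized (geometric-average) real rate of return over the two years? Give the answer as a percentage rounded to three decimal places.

Nominal growth factor = 1.0894 × 1.1359 = 1.23744946
Price-level growth factor = 1.0950 × 0.9864 = 1.08010800
Real growth factor = 1.23744946 / 1.08010800 = 1.14567197
Annualized real rate = 1.14567197^(1/2) − 1 = 7.0361% → 7.036%.

7.036%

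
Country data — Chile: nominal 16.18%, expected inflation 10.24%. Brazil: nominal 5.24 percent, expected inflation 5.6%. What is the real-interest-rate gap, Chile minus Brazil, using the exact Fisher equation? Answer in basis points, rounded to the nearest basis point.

Chile: (1 + 0.1618)/(1 + 0.1024) − 1 = 5.3882%
Brazil: (1 + 0.0524)/(1 + 0.0560) − 1 = -0.3409%
Differential = 5.3882% − (-0.3409%) = 5.7292% → 573 basis points.

573 basis points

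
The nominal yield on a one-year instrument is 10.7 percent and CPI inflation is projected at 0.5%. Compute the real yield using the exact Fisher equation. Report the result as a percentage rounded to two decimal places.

By the Fisher identity, 1 + r = (1 + i)/(1 + π).
1 + r = 1.10700 / 1.00500 = 1.101493
r = 1.101493 − 1 = 10.1493%, i.e. 10.15%.

10.15%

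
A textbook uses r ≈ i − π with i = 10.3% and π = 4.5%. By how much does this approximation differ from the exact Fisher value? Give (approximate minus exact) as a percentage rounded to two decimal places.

Approximate: r ≈ 10.300% − 4.500% = 5.8000%
Exact: (1 + 0.1030)/(1 + 0.0450) − 1 = 5.5502%
Error = 5.8000% − 5.5502% = 0.2498% → 0.25%.

0.25%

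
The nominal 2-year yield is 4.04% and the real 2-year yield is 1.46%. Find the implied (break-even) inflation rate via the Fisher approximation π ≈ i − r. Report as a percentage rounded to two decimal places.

2.58%

π ≈ i − r = 4.04% − 1.46% → 2.58%.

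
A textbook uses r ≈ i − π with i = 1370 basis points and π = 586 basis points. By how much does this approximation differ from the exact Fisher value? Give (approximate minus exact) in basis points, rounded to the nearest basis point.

Approximate: r ≈ 13.700% − 5.860% = 7.8400%
Exact: (1 + 0.1370)/(1 + 0.0586) − 1 = 7.4060%
Error = 7.8400% − 7.4060% = 0.4340% → 43 basis points.

43 basis points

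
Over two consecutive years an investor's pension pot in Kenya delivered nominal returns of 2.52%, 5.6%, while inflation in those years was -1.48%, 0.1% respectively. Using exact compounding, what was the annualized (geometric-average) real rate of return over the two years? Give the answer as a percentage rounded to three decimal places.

Compound the nominal returns: 1.0252 × 1.0560 = 1.08261120.
Compound inflation: 0.9852 × 1.0010 = 0.98618520.
Deflate: 1.08261120 / 0.98618520 = 1.09777677.
Annualized real rate = 1.09777677^(1/2) − 1 = 4.7748% → 4.775%.

4.775%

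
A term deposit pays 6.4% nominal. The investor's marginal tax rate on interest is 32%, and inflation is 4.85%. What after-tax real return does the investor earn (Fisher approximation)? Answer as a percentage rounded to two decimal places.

-0.50%

After-tax nominal return = 6.4% × (1 − 0.32) = 4.3520%.
r ≈ 4.3520% − 4.85% → -0.50%.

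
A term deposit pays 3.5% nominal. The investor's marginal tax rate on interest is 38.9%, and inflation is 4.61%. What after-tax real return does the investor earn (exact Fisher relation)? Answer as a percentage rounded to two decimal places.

After-tax nominal return = 3.5% × (1 − 0.389) = 2.1385%.
1 + r = 1.021385 / 1.04610 = 0.976374
After-tax real rate = 0.976374 − 1 → -2.36%.

-2.36%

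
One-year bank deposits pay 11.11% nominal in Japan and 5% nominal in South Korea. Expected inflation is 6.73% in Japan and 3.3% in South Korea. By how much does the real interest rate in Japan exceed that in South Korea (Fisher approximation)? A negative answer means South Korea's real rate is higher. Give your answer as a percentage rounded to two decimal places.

2.68%

Japan: 11.11% − 6.73% = 4.380%
South Korea: 5% − 3.3% = 1.700%
Differential = 2.680% → 2.68%.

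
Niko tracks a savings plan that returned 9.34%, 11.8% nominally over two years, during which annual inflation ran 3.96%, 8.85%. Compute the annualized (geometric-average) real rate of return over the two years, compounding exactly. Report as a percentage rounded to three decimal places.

3.935%

Compound the nominal returns: 1.0934 × 1.1180 = 1.22242120.
Compound inflation: 1.0396 × 1.0885 = 1.13160460.
Deflate: 1.22242120 / 1.13160460 = 1.08025471.
Annualized real rate = 1.08025471^(1/2) − 1 = 3.9353% → 3.935%.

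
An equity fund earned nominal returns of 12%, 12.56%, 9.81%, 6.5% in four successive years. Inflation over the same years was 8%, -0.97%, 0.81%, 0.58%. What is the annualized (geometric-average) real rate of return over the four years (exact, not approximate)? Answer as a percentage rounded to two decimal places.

Nominal growth factor = 1.1200 × 1.1256 × 1.0981 × 1.0650 = 1.47432628
Price-level growth factor = 1.0800 × 0.9903 × 1.0081 × 1.0058 = 1.08444063
Real growth factor = 1.47432628 / 1.08444063 = 1.35952697
Annualized real rate = 1.35952697^(1/4) − 1 = 7.9809% → 7.98%.

7.98%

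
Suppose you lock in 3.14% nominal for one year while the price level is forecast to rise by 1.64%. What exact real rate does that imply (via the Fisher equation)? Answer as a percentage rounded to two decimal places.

By the Fisher equation, 1 + r = (1 + i)/(1 + π).
1 + r = 1.03140 / 1.01640 = 1.014758
r = 1.014758 − 1 = 1.4758%, i.e. 1.48%.

1.48%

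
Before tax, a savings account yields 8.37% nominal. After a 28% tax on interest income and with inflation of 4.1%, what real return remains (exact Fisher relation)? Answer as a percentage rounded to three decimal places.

1.851%

After-tax nominal return = 8.37% × (1 − 0.28) = 6.0264%.
1 + r = 1.060264 / 1.04100 = 1.0185053
After-tax real rate = 1.0185053 − 1 → 1.851%.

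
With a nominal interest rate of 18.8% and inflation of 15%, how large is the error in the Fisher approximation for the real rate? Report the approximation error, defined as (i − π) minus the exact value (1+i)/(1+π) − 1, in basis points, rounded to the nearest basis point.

Approximate: r ≈ 18.800% − 15.000% = 3.8000%
Exact: (1 + 0.1880)/(1 + 0.1500) − 1 = 3.3043%
Error = 3.8000% − 3.3043% = 0.4957% → 50 basis points.

50 basis points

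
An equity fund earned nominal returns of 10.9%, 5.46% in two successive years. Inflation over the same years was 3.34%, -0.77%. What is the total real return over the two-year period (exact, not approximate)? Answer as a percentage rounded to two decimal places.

Nominal growth factor = 1.1090 × 1.0546 = 1.169551
Price-level growth factor = 1.0334 × 0.9923 = 1.025443
Real growth factor = 1.169551 / 1.025443 = 1.140533
Total real return = 1.140533 − 1 → 14.05%.

14.05%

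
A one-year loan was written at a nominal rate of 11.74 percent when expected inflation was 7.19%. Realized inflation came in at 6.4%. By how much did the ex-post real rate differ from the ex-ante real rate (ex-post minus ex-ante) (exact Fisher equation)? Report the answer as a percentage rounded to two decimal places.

0.77%

Ex-ante: (1 + 0.1174)/(1 + 0.0719) − 1 = 4.2448%
Ex-post: (1 + 0.1174)/(1 + 0.0640) − 1 = 5.0188%
Difference (ex-post − ex-ante) = 0.7740% → 0.77%.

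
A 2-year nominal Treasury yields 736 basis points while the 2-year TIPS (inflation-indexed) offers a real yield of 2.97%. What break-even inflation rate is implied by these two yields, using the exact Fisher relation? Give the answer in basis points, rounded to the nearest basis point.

426 basis points

(1 + π) = (1 + i)/(1 + r) = 1.07360 / 1.02970 = 1.042634
Break-even inflation = 1.042634 − 1 → 426 basis points.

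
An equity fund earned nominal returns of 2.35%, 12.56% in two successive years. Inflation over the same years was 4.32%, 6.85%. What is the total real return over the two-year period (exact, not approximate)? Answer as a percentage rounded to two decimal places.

Nominal growth factor = 1.0235 × 1.1256 = 1.152052
Price-level growth factor = 1.0432 × 1.0685 = 1.114659
Real growth factor = 1.152052 / 1.114659 = 1.033546
Total real return = 1.033546 − 1 → 3.35%.

3.35%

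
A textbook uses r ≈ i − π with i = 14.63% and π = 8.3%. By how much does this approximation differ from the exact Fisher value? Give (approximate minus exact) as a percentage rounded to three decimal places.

Approximate: r ≈ 14.630% − 8.300% = 6.3300%
Exact: (1 + 0.1463)/(1 + 0.0830) − 1 = 5.8449%
Error = 6.3300% − 5.8449% = 0.4851% → 0.485%.

0.485%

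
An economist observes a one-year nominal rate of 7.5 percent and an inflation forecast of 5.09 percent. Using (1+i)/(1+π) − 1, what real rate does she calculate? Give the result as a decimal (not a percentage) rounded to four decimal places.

By the Fisher relation, 1 + r = (1 + i)/(1 + π).
1 + r = 1.07500 / 1.05090 = 1.022933
r = 1.022933 − 1 = 2.2933%, i.e. 0.0229.

0.0229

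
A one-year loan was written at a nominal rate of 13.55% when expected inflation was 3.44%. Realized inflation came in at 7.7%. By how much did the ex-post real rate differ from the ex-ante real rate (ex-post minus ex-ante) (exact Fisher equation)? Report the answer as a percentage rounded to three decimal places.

Ex-ante: (1 + 0.1355)/(1 + 0.0344) − 1 = 9.7738%
Ex-post: (1 + 0.1355)/(1 + 0.0770) − 1 = 5.4318%
Difference (ex-post − ex-ante) = -4.3420% → -4.342%.

-4.342%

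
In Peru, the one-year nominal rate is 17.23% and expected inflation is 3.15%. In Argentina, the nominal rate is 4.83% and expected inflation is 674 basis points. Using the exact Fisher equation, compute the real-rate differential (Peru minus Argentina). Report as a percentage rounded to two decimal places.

15.44%

Peru: (1 + 0.1723)/(1 + 0.0315) − 1 = 13.6500%
Argentina: (1 + 0.0483)/(1 + 0.0674) − 1 = -1.7894%
Differential = 13.6500% − (-1.7894%) = 15.4394% → 15.44%.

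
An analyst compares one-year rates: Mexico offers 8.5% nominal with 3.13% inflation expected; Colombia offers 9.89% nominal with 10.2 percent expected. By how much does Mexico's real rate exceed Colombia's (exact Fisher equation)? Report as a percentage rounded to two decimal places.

5.49%

Mexico: (1 + 0.0850)/(1 + 0.0313) − 1 = 5.2070%
Colombia: (1 + 0.0989)/(1 + 0.1020) − 1 = -0.2813%
Differential = 5.2070% − (-0.2813%) = 5.4883% → 5.49%.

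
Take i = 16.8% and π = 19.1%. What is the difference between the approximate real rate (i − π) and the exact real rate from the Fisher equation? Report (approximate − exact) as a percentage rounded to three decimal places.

Approximate: r ≈ 16.800% − 19.100% = -2.3000%
Exact: (1 + 0.1680)/(1 + 0.1910) − 1 = -1.9312%
Error = -2.3000% − (-1.9312%) = -0.3688% → -0.369%.

-0.369%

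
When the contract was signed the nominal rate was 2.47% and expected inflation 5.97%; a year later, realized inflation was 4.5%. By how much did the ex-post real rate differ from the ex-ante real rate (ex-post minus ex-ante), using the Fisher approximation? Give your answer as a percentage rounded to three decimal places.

1.470%

Ex-ante: 2.47% − 5.97% = -3.500%
Ex-post: 2.47% − 4.5% = -2.030%
Difference (ex-post − ex-ante) = 1.4700% → 1.470%.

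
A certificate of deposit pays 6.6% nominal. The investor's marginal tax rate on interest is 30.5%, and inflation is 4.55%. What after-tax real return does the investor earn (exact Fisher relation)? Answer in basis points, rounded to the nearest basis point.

After-tax nominal return = 6.6% × (1 − 0.305) = 4.5870%.
1 + r = 1.04587 / 1.04550 = 1.000354
After-tax real rate = 1.000354 − 1 → 4 basis points.

4 basis points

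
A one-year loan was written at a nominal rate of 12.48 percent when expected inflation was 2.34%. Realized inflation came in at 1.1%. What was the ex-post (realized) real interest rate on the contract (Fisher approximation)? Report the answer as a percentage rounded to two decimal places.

Ex-post: 12.48% − 1.1% = 11.380%
So the realized real rate is 11.38%.

11.38%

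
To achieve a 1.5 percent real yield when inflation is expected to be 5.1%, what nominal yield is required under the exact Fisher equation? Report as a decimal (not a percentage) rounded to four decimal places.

(1 + i) = (1 + r)(1 + π) = 1.01500 × 1.05100 = 1.066765
i = 1.066765 − 1, so the required nominal rate is 0.0668.

0.0668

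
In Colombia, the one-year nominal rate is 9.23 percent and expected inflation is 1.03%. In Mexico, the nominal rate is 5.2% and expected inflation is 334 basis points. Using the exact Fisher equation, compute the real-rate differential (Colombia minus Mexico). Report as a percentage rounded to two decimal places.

Colombia: (1 + 0.0923)/(1 + 0.0103) − 1 = 8.1164%
Mexico: (1 + 0.0520)/(1 + 0.0334) − 1 = 1.7999%
Differential = 8.1164% − 1.7999% = 6.3165% → 6.32%.

6.32%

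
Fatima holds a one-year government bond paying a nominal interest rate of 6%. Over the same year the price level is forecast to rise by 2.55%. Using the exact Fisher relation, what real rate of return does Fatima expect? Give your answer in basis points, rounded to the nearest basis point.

By the Fisher relation, 1 + r = (1 + i)/(1 + π).
1 + r = 1.06000 / 1.02550 = 1.033642
r = 1.033642 − 1 = 3.3642%, i.e. 336 basis points.

336 basis points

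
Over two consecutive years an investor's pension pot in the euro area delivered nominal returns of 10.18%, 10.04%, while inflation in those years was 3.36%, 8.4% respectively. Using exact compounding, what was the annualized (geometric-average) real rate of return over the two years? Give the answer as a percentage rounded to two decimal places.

Nominal growth factor = 1.1018 × 1.1004 = 1.21242072
Price-level growth factor = 1.0336 × 1.0840 = 1.12042240
Real growth factor = 1.21242072 / 1.12042240 = 1.08211039
Annualized real rate = 1.08211039^(1/2) − 1 = 4.0245% → 4.02%.

4.02%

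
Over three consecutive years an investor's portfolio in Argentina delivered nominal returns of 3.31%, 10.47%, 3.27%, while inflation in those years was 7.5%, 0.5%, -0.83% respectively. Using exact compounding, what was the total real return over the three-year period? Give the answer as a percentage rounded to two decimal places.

10.00%

Nominal growth factor = 1.0331 × 1.1047 × 1.0327 = 1.178585
Price-level growth factor = 1.0750 × 1.0050 × 0.9917 = 1.071408
Real growth factor = 1.178585 / 1.071408 = 1.100034
Total real return = 1.100034 − 1 → 10.00%.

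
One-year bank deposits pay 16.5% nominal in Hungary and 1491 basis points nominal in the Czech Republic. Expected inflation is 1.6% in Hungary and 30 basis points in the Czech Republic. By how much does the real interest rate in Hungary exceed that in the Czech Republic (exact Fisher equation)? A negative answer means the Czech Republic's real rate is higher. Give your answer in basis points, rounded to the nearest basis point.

10 basis points

Hungary: (1 + 0.1650)/(1 + 0.0160) − 1 = 14.6654%
The Czech Republic: (1 + 0.1491)/(1 + 0.0030) − 1 = 14.5663%
Differential = 14.6654% − 14.5663% = 0.0991% → 10 basis points.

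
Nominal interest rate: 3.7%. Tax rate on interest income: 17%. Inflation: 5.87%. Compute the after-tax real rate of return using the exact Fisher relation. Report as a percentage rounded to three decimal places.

-2.644%

After-tax nominal return = 3.7% × (1 − 0.17) = 3.0710%.
1 + r = 1.03071 / 1.05870 = 0.973562
After-tax real rate = 0.973562 − 1 → -2.644%.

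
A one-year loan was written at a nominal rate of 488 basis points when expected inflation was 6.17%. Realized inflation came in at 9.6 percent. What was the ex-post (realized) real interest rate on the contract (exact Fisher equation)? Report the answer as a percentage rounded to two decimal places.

-4.31%

Ex-post: (1 + 0.0488)/(1 + 0.0960) − 1 = -4.3066%
So the realized real rate is -4.31%.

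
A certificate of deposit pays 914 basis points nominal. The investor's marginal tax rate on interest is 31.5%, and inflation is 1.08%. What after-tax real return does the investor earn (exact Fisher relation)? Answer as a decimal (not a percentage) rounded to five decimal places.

After-tax nominal return = 9.14% × (1 − 0.315) = 6.2609%.
1 + r = 1.062609 / 1.01080 = 1.0512554
After-tax real rate = 1.0512554 − 1 → 0.05126.

0.05126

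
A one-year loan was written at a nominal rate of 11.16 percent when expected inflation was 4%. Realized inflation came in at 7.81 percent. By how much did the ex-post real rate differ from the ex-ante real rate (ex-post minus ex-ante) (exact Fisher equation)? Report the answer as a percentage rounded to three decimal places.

-3.777%

Ex-ante: (1 + 0.1116)/(1 + 0.0400) − 1 = 6.8846%
Ex-post: (1 + 0.1116)/(1 + 0.0781) − 1 = 3.1073%
Difference (ex-post − ex-ante) = -3.7773% → -3.777%.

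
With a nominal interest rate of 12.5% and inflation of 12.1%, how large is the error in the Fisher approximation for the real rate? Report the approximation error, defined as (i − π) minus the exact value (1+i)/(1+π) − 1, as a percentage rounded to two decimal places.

0.04%

Approximate: r ≈ 12.500% − 12.100% = 0.4000%
Exact: (1 + 0.1250)/(1 + 0.1210) − 1 = 0.3568%
Error = 0.4000% − 0.3568% = 0.0432% → 0.04%.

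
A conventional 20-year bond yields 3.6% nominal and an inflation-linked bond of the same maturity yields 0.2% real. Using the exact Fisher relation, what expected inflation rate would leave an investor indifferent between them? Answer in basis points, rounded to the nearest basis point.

339 basis points

(1 + π) = (1 + i)/(1 + r) = 1.03600 / 1.00200 = 1.033932
Break-even inflation = 1.033932 − 1 → 339 basis points.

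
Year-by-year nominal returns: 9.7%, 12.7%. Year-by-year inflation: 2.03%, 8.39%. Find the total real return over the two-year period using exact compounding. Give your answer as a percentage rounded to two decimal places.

11.79%

Compound the nominal returns: 1.0970 × 1.1270 = 1.236319.
Compound inflation: 1.0203 × 1.0839 = 1.105903.
Deflate: 1.236319 / 1.105903 = 1.117927.
Total real return = 1.117927 − 1 → 11.79%.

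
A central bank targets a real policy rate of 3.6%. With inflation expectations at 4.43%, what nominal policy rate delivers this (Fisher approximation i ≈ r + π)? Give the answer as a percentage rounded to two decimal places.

i ≈ r + π = 3.6% + 4.43% = 8.03%.

8.03%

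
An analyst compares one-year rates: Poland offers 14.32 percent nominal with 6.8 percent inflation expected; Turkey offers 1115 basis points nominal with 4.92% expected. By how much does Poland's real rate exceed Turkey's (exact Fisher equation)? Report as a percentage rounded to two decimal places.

1.10%

Poland: (1 + 0.1432)/(1 + 0.0680) − 1 = 7.0412%
Turkey: (1 + 0.1115)/(1 + 0.0492) − 1 = 5.9379%
Differential = 7.0412% − 5.9379% = 1.1033% → 1.10%.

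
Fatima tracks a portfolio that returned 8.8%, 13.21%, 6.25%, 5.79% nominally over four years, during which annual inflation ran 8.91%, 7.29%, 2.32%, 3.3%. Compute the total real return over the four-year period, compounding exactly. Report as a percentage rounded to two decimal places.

12.10%

Nominal growth factor = 1.0880 × 1.1321 × 1.0625 × 1.0579 = 1.384482
Price-level growth factor = 1.0891 × 1.0729 × 1.0232 × 1.0330 = 1.235059
Real growth factor = 1.384482 / 1.235059 = 1.120984
Total real return = 1.120984 − 1 → 12.10%.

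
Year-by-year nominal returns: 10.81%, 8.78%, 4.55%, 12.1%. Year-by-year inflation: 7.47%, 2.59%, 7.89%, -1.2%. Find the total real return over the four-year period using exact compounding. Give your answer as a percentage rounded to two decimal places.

20.21%

Nominal growth factor = 1.1081 × 1.0878 × 1.0455 × 1.1210 = 1.412725
Price-level growth factor = 1.0747 × 1.0259 × 1.0789 × 0.9880 = 1.175250
Real growth factor = 1.412725 / 1.175250 = 1.202063
Total real return = 1.202063 − 1 → 20.21%.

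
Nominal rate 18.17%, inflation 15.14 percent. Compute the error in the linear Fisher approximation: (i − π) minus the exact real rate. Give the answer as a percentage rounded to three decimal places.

Approximate: r ≈ 18.170% − 15.140% = 3.0300%
Exact: (1 + 0.1817)/(1 + 0.1514) − 1 = 2.6316%
Error = 3.0300% − 2.6316% = 0.3984% → 0.398%.

0.398%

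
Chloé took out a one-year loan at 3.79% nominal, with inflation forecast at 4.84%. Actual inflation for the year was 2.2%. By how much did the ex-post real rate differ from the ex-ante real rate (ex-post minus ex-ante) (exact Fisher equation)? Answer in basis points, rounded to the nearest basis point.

Ex-ante: (1 + 0.0379)/(1 + 0.0484) − 1 = -1.0015%
Ex-post: (1 + 0.0379)/(1 + 0.0220) − 1 = 1.5558%
Difference (ex-post − ex-ante) = 2.5573% → 256 basis points.

256 basis points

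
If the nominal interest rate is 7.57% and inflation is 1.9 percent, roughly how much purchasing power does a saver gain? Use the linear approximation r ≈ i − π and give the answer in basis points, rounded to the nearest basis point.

567 basis points

r ≈ i − π = 7.57% − 1.9% = 567 basis points.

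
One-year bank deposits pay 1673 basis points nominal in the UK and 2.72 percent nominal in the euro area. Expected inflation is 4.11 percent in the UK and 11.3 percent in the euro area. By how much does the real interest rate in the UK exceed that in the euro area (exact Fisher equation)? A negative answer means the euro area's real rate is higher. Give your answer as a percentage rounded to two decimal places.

The UK: (1 + 0.1673)/(1 + 0.0411) − 1 = 12.1218%
The euro area: (1 + 0.0272)/(1 + 0.1130) − 1 = -7.7089%
Differential = 12.1218% − (-7.7089%) = 19.8307% → 19.83%.

19.83%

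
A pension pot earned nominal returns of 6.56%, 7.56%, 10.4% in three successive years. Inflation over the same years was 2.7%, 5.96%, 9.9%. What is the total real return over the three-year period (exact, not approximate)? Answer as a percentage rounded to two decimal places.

5.80%

Compound the nominal returns: 1.0656 × 1.0756 × 1.1040 = 1.265360.
Compound inflation: 1.0270 × 1.0596 × 1.0990 = 1.195942.
Deflate: 1.265360 / 1.195942 = 1.058045.
Total real return = 1.058045 − 1 → 5.80%.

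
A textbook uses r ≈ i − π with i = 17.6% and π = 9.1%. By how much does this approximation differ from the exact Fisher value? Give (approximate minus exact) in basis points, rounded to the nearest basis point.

71 basis points

Approximate: r ≈ 17.600% − 9.100% = 8.5000%
Exact: (1 + 0.1760)/(1 + 0.0910) − 1 = 7.7910%
Error = 8.5000% − 7.7910% = 0.7090% → 71 basis points.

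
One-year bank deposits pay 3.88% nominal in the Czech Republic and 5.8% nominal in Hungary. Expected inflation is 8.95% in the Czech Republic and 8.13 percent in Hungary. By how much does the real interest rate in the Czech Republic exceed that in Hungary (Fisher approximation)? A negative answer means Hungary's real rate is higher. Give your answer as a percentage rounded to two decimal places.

The Czech Republic: 3.88% − 8.95% = -5.070%
Hungary: 5.8% − 8.13% = -2.330%
Differential = -2.740% → -2.74%.

-2.74%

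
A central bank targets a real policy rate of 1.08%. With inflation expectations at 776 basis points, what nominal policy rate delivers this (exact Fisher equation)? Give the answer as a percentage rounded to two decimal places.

(1 + i) = (1 + r)(1 + π) = 1.01080 × 1.07760 = 1.08923808
i = 1.08923808 − 1, so the required nominal rate is 8.92%.

8.92%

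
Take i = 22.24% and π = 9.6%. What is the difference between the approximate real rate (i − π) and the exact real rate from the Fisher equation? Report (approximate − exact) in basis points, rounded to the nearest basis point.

111 basis points

Approximate: r ≈ 22.240% − 9.600% = 12.6400%
Exact: (1 + 0.2224)/(1 + 0.0960) − 1 = 11.5328%
Error = 12.6400% − 11.5328% = 1.1072% → 111 basis points.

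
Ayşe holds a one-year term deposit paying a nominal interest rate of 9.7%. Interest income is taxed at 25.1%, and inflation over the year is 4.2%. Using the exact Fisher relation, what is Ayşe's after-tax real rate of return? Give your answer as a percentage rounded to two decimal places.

2.94%

After-tax nominal return = 9.7% × (1 − 0.251) = 7.2653%.
1 + r = 1.072653 / 1.04200 = 1.029417
After-tax real rate = 1.029417 − 1 → 2.94%.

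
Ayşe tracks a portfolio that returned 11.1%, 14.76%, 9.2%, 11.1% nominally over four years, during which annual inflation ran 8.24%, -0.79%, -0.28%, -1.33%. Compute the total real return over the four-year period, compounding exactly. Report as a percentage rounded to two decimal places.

Compound the nominal returns: 1.1110 × 1.1476 × 1.0920 × 1.1110 = 1.546825.
Compound inflation: 1.0824 × 0.9921 × 0.9972 × 0.9867 = 1.056600.
Deflate: 1.546825 / 1.056600 = 1.463965.
Total real return = 1.463965 − 1 → 46.40%.

46.40%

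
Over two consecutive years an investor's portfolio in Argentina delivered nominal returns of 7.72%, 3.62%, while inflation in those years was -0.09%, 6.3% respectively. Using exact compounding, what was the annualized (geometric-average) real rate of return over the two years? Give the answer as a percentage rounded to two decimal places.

2.52%

Nominal growth factor = 1.0772 × 1.0362 = 1.11619464
Price-level growth factor = 0.9991 × 1.0630 = 1.06204330
Real growth factor = 1.11619464 / 1.06204330 = 1.05098788
Annualized real rate = 1.05098788^(1/2) − 1 = 2.5177% → 2.52%.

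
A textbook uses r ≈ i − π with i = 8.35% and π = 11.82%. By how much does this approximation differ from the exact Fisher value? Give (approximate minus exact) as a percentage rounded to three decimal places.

Approximate: r ≈ 8.350% − 11.820% = -3.4700%
Exact: (1 + 0.0835)/(1 + 0.1182) − 1 = -3.1032%
Error = -3.4700% − (-3.1032%) = -0.3668% → -0.367%.

-0.367%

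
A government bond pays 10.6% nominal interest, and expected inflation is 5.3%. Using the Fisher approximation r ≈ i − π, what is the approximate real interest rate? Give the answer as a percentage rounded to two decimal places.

r ≈ i − π = 10.6% − 5.3% = 5.30%.

5.30%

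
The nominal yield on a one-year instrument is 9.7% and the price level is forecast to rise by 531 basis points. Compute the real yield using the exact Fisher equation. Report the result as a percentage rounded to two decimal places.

By the Fisher equation, 1 + r = (1 + i)/(1 + π).
1 + r = 1.09700 / 1.05310 = 1.041686
r = 1.041686 − 1 = 4.1686%, i.e. 4.17%.

4.17%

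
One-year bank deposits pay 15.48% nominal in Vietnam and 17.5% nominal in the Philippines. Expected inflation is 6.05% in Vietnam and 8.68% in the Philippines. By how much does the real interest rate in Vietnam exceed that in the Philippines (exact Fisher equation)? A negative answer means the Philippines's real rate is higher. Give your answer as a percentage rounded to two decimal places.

0.78%

Vietnam: (1 + 0.1548)/(1 + 0.0605) − 1 = 8.8920%
The Philippines: (1 + 0.1750)/(1 + 0.0868) − 1 = 8.1156%
Differential = 8.8920% − 8.1156% = 0.7765% → 0.78%.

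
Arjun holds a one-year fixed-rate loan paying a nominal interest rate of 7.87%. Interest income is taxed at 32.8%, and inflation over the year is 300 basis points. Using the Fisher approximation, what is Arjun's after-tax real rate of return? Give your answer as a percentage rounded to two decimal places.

After-tax nominal return = 7.87% × (1 − 0.328) = 5.28864%.
r ≈ 5.28864% − 3% → 2.29%.

2.29%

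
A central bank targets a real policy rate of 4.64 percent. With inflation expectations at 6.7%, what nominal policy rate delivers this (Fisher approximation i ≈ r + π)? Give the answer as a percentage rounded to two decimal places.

i ≈ r + π = 4.64% + 6.7% = 11.34%.

11.34%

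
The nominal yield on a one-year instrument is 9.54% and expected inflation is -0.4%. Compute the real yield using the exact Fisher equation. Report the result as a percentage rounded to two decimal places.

9.98%

By the Fisher relation, 1 + r = (1 + i)/(1 + π).
1 + r = 1.09540 / 0.99600 = 1.099799
r = 1.099799 − 1 = 9.9799%, i.e. 9.98%.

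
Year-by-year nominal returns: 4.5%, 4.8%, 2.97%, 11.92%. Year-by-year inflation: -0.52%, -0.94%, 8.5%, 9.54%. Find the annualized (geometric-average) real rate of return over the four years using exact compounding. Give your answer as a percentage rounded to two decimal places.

1.89%

Nominal growth factor = 1.0450 × 1.0480 × 1.0297 × 1.1192 = 1.26210645
Price-level growth factor = 0.9948 × 0.9906 × 1.0850 × 1.0954 = 1.17121486
Real growth factor = 1.26210645 / 1.17121486 = 1.07760454
Annualized real rate = 1.07760454^(1/4) − 1 = 1.8861% → 1.89%.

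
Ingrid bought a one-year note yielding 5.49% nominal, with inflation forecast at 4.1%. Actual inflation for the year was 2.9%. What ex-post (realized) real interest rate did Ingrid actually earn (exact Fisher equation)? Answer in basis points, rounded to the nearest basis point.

Ex-post: (1 + 0.0549)/(1 + 0.0290) − 1 = 2.5170%
So the realized real rate is 252 basis points.

252 basis points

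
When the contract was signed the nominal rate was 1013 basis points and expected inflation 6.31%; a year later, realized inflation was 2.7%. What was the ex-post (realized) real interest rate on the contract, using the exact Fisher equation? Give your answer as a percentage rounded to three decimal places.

7.235%

Ex-post: (1 + 0.1013)/(1 + 0.0270) − 1 = 7.2347%
So the realized real rate is 7.235%.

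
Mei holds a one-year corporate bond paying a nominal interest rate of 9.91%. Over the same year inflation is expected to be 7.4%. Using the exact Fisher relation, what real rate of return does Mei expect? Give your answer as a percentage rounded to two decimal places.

By the Fisher relation, 1 + r = (1 + i)/(1 + π).
1 + r = 1.09910 / 1.07400 = 1.023371
r = 1.023371 − 1 = 2.3371%, i.e. 2.34%.

2.34%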